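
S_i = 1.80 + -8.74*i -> [1.8, -6.94, -15.68, -24.42, -33.16]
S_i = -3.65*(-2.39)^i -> [-3.65, 8.72, -20.85, 49.83, -119.09]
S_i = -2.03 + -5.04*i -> [-2.03, -7.07, -12.11, -17.15, -22.19]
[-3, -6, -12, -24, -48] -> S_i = -3*2^i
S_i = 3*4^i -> [3, 12, 48, 192, 768]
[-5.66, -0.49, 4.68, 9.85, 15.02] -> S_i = -5.66 + 5.17*i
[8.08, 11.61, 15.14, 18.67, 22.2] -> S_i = 8.08 + 3.53*i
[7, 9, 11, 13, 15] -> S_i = 7 + 2*i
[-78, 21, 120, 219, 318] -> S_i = -78 + 99*i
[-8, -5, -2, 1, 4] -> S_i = -8 + 3*i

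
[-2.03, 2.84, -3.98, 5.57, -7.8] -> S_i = -2.03*(-1.40)^i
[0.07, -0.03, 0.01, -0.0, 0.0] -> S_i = 0.07*(-0.36)^i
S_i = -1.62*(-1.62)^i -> [-1.62, 2.62, -4.25, 6.89, -11.16]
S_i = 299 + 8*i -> [299, 307, 315, 323, 331]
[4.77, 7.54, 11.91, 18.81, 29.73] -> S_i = 4.77*1.58^i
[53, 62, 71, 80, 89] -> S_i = 53 + 9*i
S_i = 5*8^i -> [5, 40, 320, 2560, 20480]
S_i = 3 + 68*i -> [3, 71, 139, 207, 275]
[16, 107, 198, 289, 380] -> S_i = 16 + 91*i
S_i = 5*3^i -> [5, 15, 45, 135, 405]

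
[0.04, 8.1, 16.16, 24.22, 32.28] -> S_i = 0.04 + 8.06*i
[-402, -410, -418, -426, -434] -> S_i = -402 + -8*i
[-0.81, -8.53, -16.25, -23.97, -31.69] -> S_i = -0.81 + -7.72*i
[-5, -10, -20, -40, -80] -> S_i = -5*2^i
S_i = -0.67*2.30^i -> [-0.67, -1.54, -3.54, -8.15, -18.75]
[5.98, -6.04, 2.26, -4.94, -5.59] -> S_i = Random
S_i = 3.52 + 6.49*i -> [3.52, 10.01, 16.5, 22.99, 29.48]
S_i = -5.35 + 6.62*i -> [-5.35, 1.27, 7.89, 14.51, 21.13]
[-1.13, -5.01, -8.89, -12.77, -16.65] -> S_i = -1.13 + -3.88*i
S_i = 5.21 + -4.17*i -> [5.21, 1.04, -3.13, -7.3, -11.47]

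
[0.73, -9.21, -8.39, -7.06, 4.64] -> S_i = Random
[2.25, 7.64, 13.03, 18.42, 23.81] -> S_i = 2.25 + 5.39*i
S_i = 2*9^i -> [2, 18, 162, 1458, 13122]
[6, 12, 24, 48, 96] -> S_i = 6*2^i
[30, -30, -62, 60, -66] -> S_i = Random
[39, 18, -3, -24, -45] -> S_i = 39 + -21*i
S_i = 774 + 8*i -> [774, 782, 790, 798, 806]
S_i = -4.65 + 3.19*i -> [-4.65, -1.46, 1.73, 4.92, 8.11]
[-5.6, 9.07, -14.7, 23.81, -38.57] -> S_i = -5.60*(-1.62)^i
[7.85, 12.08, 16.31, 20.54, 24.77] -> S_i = 7.85 + 4.23*i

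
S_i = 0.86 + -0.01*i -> [0.86, 0.85, 0.84, 0.83, 0.82]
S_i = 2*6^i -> [2, 12, 72, 432, 2592]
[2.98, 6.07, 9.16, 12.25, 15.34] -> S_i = 2.98 + 3.09*i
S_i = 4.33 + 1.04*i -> [4.33, 5.37, 6.41, 7.45, 8.49]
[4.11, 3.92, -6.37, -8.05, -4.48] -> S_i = Random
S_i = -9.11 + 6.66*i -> [-9.11, -2.45, 4.21, 10.87, 17.53]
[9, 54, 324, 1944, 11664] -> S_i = 9*6^i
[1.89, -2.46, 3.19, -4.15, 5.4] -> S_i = 1.89*(-1.30)^i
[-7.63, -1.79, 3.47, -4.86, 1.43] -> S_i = Random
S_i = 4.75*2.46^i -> [4.75, 11.68, 28.75, 70.71, 173.95]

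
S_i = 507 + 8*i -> [507, 515, 523, 531, 539]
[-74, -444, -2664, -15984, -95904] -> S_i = -74*6^i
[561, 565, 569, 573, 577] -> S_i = 561 + 4*i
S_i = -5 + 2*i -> [-5, -3, -1, 1, 3]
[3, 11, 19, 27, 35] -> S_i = 3 + 8*i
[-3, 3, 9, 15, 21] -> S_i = -3 + 6*i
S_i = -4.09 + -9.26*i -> [-4.09, -13.35, -22.61, -31.87, -41.13]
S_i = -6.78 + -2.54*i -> [-6.78, -9.32, -11.86, -14.4, -16.94]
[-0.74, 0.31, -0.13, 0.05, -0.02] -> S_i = -0.74*(-0.42)^i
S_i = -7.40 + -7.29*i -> [-7.4, -14.69, -21.98, -29.27, -36.56]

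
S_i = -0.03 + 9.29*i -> [-0.03, 9.26, 18.55, 27.84, 37.13]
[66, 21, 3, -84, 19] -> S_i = Random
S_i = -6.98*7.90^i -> [-6.98, -55.14, -435.62, -3441.41, -27187.16]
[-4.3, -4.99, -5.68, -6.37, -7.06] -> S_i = -4.30 + -0.69*i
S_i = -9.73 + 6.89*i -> [-9.73, -2.84, 4.05, 10.94, 17.83]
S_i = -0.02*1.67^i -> [-0.02, -0.03, -0.06, -0.09, -0.16]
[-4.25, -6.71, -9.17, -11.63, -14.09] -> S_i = -4.25 + -2.46*i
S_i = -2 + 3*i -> [-2, 1, 4, 7, 10]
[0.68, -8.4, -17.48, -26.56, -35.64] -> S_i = 0.68 + -9.08*i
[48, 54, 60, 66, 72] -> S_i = 48 + 6*i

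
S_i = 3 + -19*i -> [3, -16, -35, -54, -73]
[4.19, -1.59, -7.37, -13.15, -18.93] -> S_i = 4.19 + -5.78*i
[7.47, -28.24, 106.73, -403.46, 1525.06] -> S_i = 7.47*(-3.78)^i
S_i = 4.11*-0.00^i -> [4.11, -0.0, 0.0, -0.0, 0.0]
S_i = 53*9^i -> [53, 477, 4293, 38637, 347733]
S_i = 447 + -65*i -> [447, 382, 317, 252, 187]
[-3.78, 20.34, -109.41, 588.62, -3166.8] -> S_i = -3.78*(-5.38)^i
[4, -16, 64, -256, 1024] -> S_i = 4*-4^i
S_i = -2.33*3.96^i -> [-2.33, -9.23, -36.54, -144.69, -572.98]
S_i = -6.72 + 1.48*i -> [-6.72, -5.24, -3.76, -2.28, -0.8]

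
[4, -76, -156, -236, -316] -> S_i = 4 + -80*i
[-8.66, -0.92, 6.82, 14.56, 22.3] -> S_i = -8.66 + 7.74*i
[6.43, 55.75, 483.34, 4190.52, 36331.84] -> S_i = 6.43*8.67^i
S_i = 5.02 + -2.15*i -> [5.02, 2.87, 0.72, -1.43, -3.58]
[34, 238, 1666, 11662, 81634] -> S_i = 34*7^i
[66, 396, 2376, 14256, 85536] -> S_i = 66*6^i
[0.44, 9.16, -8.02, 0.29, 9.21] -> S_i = Random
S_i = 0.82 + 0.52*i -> [0.82, 1.34, 1.86, 2.38, 2.9]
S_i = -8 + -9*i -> [-8, -17, -26, -35, -44]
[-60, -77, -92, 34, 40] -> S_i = Random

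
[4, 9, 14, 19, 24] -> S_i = 4 + 5*i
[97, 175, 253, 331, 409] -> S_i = 97 + 78*i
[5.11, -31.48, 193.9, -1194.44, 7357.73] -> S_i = 5.11*(-6.16)^i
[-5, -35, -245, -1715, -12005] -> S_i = -5*7^i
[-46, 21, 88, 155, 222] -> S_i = -46 + 67*i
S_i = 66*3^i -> [66, 198, 594, 1782, 5346]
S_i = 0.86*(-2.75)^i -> [0.86, -2.36, 6.5, -17.89, 49.18]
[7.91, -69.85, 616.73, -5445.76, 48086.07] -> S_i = 7.91*(-8.83)^i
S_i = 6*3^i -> [6, 18, 54, 162, 486]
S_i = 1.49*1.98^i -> [1.49, 2.95, 5.84, 11.57, 22.9]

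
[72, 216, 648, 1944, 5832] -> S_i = 72*3^i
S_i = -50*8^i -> [-50, -400, -3200, -25600, -204800]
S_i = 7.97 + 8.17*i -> [7.97, 16.14, 24.31, 32.48, 40.65]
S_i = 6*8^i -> [6, 48, 384, 3072, 24576]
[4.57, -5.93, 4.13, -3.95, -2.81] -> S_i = Random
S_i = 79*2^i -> [79, 158, 316, 632, 1264]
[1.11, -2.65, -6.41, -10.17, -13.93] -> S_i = 1.11 + -3.76*i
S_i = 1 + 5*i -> [1, 6, 11, 16, 21]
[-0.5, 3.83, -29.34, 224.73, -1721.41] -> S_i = -0.50*(-7.66)^i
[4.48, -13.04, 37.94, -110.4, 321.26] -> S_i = 4.48*(-2.91)^i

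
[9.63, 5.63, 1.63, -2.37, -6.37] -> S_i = 9.63 + -4.00*i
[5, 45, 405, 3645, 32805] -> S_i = 5*9^i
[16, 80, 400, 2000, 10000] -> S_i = 16*5^i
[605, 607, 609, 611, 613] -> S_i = 605 + 2*i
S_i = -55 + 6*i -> [-55, -49, -43, -37, -31]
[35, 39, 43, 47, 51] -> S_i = 35 + 4*i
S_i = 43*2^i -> [43, 86, 172, 344, 688]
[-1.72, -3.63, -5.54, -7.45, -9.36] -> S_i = -1.72 + -1.91*i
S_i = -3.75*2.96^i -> [-3.75, -11.1, -32.86, -97.25, -287.87]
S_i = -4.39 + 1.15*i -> [-4.39, -3.24, -2.09, -0.94, 0.21]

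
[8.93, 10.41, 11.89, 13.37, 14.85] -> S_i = 8.93 + 1.48*i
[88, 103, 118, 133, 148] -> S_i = 88 + 15*i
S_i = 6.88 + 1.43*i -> [6.88, 8.31, 9.74, 11.17, 12.6]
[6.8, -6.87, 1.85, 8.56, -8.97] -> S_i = Random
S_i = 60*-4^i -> [60, -240, 960, -3840, 15360]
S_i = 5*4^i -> [5, 20, 80, 320, 1280]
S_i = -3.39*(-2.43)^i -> [-3.39, 8.24, -20.02, 48.64, -118.2]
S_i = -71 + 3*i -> [-71, -68, -65, -62, -59]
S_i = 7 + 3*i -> [7, 10, 13, 16, 19]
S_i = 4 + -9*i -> [4, -5, -14, -23, -32]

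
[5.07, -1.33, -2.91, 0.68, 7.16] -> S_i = Random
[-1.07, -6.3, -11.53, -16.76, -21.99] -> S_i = -1.07 + -5.23*i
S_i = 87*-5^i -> [87, -435, 2175, -10875, 54375]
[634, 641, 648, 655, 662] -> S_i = 634 + 7*i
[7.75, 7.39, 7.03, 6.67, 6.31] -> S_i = 7.75 + -0.36*i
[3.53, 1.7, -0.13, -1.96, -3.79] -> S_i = 3.53 + -1.83*i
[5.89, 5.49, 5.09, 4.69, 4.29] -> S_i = 5.89 + -0.40*i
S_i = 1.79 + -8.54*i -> [1.79, -6.75, -15.29, -23.83, -32.37]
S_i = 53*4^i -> [53, 212, 848, 3392, 13568]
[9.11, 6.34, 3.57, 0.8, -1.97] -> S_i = 9.11 + -2.77*i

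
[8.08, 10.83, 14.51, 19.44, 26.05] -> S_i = 8.08*1.34^i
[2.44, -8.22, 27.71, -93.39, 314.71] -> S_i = 2.44*(-3.37)^i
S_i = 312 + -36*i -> [312, 276, 240, 204, 168]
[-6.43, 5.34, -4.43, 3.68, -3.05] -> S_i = -6.43*(-0.83)^i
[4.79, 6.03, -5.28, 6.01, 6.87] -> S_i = Random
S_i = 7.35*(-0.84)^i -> [7.35, -6.17, 5.19, -4.36, 3.66]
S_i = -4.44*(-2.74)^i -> [-4.44, 12.17, -33.33, 91.33, -250.26]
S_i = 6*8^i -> [6, 48, 384, 3072, 24576]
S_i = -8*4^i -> [-8, -32, -128, -512, -2048]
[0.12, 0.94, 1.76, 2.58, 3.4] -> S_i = 0.12 + 0.82*i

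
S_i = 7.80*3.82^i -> [7.8, 29.8, 113.82, 434.8, 1660.92]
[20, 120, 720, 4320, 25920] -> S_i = 20*6^i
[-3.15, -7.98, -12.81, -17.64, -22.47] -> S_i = -3.15 + -4.83*i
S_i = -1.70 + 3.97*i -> [-1.7, 2.27, 6.24, 10.21, 14.18]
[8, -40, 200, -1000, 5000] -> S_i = 8*-5^i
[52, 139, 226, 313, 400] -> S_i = 52 + 87*i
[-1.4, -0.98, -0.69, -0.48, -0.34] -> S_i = -1.40*0.70^i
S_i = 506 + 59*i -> [506, 565, 624, 683, 742]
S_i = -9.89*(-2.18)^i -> [-9.89, 21.56, -47.0, 102.46, -223.37]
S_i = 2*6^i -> [2, 12, 72, 432, 2592]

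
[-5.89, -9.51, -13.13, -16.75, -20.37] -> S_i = -5.89 + -3.62*i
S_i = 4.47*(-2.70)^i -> [4.47, -12.07, 32.59, -87.98, 237.55]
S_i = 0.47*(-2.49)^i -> [0.47, -1.17, 2.91, -7.26, 18.07]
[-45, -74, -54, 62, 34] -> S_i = Random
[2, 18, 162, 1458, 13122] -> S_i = 2*9^i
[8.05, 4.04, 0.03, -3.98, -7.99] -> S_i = 8.05 + -4.01*i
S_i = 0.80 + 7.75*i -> [0.8, 8.55, 16.3, 24.05, 31.8]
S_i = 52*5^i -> [52, 260, 1300, 6500, 32500]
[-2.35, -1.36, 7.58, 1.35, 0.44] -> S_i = Random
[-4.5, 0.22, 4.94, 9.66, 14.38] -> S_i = -4.50 + 4.72*i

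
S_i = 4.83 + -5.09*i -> [4.83, -0.26, -5.35, -10.44, -15.53]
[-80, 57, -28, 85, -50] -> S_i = Random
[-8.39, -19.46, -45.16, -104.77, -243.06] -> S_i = -8.39*2.32^i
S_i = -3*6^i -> [-3, -18, -108, -648, -3888]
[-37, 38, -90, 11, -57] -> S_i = Random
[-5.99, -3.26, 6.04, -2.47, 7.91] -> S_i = Random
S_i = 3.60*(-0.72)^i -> [3.6, -2.59, 1.87, -1.34, 0.97]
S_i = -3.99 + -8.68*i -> [-3.99, -12.67, -21.35, -30.03, -38.71]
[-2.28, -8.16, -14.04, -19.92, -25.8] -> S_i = -2.28 + -5.88*i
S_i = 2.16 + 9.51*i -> [2.16, 11.67, 21.18, 30.69, 40.2]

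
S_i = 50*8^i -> [50, 400, 3200, 25600, 204800]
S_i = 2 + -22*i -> [2, -20, -42, -64, -86]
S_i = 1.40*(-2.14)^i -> [1.4, -3.0, 6.41, -13.72, 29.36]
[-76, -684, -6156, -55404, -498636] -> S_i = -76*9^i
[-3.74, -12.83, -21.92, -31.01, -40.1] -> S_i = -3.74 + -9.09*i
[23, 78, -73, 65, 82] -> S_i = Random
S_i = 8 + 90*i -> [8, 98, 188, 278, 368]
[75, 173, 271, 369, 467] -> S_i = 75 + 98*i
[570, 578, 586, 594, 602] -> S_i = 570 + 8*i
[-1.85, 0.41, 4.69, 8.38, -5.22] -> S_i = Random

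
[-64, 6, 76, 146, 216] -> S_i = -64 + 70*i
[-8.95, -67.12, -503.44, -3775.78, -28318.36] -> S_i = -8.95*7.50^i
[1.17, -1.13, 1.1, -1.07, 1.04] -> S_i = 1.17*(-0.97)^i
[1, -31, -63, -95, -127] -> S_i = 1 + -32*i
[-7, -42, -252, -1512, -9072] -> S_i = -7*6^i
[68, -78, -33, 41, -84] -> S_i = Random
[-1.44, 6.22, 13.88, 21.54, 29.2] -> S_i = -1.44 + 7.66*i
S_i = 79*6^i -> [79, 474, 2844, 17064, 102384]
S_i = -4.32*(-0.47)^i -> [-4.32, 2.03, -0.95, 0.45, -0.21]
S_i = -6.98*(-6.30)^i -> [-6.98, 43.97, -277.04, 1745.33, -10995.57]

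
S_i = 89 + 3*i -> [89, 92, 95, 98, 101]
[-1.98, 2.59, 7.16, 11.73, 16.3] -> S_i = -1.98 + 4.57*i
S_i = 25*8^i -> [25, 200, 1600, 12800, 102400]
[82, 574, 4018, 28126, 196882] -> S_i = 82*7^i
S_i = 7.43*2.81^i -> [7.43, 20.88, 58.67, 164.86, 463.25]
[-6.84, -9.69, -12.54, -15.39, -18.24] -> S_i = -6.84 + -2.85*i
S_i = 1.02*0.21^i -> [1.02, 0.21, 0.04, 0.01, 0.0]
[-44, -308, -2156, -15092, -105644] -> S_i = -44*7^i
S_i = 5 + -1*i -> [5, 4, 3, 2, 1]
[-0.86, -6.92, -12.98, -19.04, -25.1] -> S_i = -0.86 + -6.06*i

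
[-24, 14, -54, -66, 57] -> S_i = Random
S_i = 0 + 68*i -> [0, 68, 136, 204, 272]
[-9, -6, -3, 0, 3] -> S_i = -9 + 3*i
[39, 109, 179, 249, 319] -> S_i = 39 + 70*i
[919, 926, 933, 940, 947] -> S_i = 919 + 7*i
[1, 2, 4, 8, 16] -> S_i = 1*2^i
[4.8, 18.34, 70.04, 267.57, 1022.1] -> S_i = 4.80*3.82^i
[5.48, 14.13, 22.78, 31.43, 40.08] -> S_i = 5.48 + 8.65*i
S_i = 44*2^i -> [44, 88, 176, 352, 704]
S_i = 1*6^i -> [1, 6, 36, 216, 1296]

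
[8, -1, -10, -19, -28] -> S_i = 8 + -9*i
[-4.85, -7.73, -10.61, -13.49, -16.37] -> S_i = -4.85 + -2.88*i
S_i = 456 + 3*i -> [456, 459, 462, 465, 468]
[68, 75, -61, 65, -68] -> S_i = Random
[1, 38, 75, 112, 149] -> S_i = 1 + 37*i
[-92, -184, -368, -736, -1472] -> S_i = -92*2^i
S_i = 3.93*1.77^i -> [3.93, 6.96, 12.31, 21.79, 38.57]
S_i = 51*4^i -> [51, 204, 816, 3264, 13056]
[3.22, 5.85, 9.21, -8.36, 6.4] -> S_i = Random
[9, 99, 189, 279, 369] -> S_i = 9 + 90*i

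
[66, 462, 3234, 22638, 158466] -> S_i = 66*7^i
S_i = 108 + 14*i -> [108, 122, 136, 150, 164]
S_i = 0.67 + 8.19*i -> [0.67, 8.86, 17.05, 25.24, 33.43]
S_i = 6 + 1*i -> [6, 7, 8, 9, 10]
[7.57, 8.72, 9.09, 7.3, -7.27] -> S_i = Random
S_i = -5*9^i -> [-5, -45, -405, -3645, -32805]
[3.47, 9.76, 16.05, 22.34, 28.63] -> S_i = 3.47 + 6.29*i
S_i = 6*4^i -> [6, 24, 96, 384, 1536]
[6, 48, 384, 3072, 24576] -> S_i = 6*8^i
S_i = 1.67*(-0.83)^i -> [1.67, -1.39, 1.15, -0.95, 0.79]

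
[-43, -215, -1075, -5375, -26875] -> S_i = -43*5^i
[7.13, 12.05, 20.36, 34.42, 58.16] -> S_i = 7.13*1.69^i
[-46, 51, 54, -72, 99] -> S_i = Random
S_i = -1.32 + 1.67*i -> [-1.32, 0.35, 2.02, 3.69, 5.36]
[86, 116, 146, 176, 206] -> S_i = 86 + 30*i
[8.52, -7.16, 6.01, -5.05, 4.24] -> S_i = 8.52*(-0.84)^i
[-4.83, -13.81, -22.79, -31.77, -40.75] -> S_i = -4.83 + -8.98*i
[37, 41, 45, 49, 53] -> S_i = 37 + 4*i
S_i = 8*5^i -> [8, 40, 200, 1000, 5000]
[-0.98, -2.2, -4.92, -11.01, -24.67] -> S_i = -0.98*2.24^i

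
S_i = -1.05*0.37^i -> [-1.05, -0.39, -0.14, -0.05, -0.02]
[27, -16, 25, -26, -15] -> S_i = Random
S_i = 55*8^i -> [55, 440, 3520, 28160, 225280]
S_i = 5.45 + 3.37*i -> [5.45, 8.82, 12.19, 15.56, 18.93]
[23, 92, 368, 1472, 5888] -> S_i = 23*4^i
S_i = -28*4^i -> [-28, -112, -448, -1792, -7168]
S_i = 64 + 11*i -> [64, 75, 86, 97, 108]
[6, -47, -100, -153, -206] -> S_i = 6 + -53*i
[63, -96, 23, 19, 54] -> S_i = Random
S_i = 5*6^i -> [5, 30, 180, 1080, 6480]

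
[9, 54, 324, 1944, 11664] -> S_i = 9*6^i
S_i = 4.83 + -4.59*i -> [4.83, 0.24, -4.35, -8.94, -13.53]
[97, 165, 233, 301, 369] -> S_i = 97 + 68*i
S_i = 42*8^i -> [42, 336, 2688, 21504, 172032]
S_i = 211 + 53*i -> [211, 264, 317, 370, 423]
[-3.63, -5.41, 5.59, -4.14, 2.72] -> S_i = Random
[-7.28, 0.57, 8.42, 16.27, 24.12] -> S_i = -7.28 + 7.85*i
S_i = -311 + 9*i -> [-311, -302, -293, -284, -275]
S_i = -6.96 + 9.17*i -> [-6.96, 2.21, 11.38, 20.55, 29.72]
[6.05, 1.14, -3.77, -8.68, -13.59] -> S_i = 6.05 + -4.91*i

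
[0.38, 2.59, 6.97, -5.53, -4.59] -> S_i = Random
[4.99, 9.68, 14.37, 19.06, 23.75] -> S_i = 4.99 + 4.69*i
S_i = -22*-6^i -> [-22, 132, -792, 4752, -28512]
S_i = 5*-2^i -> [5, -10, 20, -40, 80]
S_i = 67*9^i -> [67, 603, 5427, 48843, 439587]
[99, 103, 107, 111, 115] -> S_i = 99 + 4*i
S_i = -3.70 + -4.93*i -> [-3.7, -8.63, -13.56, -18.49, -23.42]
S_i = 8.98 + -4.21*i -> [8.98, 4.77, 0.56, -3.65, -7.86]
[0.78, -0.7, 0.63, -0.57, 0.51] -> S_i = 0.78*(-0.90)^i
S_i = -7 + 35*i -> [-7, 28, 63, 98, 133]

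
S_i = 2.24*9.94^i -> [2.24, 22.27, 221.32, 2199.92, 21867.22]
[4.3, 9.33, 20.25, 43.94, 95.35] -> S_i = 4.30*2.17^i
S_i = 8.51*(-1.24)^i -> [8.51, -10.55, 13.08, -16.23, 20.12]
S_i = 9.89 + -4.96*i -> [9.89, 4.93, -0.03, -4.99, -9.95]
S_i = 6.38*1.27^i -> [6.38, 8.1, 10.29, 13.07, 16.6]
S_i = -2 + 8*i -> [-2, 6, 14, 22, 30]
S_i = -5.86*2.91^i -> [-5.86, -17.05, -49.62, -144.4, -420.21]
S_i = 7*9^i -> [7, 63, 567, 5103, 45927]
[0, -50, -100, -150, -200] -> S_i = 0 + -50*i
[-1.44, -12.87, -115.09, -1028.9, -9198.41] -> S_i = -1.44*8.94^i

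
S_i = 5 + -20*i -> [5, -15, -35, -55, -75]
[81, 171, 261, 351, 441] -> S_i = 81 + 90*i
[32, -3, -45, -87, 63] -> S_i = Random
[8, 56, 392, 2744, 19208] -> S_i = 8*7^i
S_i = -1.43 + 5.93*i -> [-1.43, 4.5, 10.43, 16.36, 22.29]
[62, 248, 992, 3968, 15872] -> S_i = 62*4^i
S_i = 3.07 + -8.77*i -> [3.07, -5.7, -14.47, -23.24, -32.01]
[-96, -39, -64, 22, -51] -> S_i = Random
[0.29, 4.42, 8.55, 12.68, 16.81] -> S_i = 0.29 + 4.13*i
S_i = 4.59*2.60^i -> [4.59, 11.93, 31.03, 80.67, 209.75]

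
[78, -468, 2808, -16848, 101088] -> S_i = 78*-6^i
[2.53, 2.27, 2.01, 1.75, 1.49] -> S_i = 2.53 + -0.26*i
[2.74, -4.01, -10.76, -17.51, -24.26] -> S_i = 2.74 + -6.75*i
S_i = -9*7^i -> [-9, -63, -441, -3087, -21609]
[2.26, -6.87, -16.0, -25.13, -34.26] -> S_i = 2.26 + -9.13*i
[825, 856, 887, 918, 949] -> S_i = 825 + 31*i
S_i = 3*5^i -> [3, 15, 75, 375, 1875]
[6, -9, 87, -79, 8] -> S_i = Random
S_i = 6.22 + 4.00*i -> [6.22, 10.22, 14.22, 18.22, 22.22]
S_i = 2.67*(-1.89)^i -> [2.67, -5.05, 9.54, -18.03, 34.07]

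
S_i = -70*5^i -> [-70, -350, -1750, -8750, -43750]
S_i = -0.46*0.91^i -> [-0.46, -0.42, -0.38, -0.35, -0.32]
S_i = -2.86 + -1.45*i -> [-2.86, -4.31, -5.76, -7.21, -8.66]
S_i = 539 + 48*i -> [539, 587, 635, 683, 731]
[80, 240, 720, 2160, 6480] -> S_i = 80*3^i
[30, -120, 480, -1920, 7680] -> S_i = 30*-4^i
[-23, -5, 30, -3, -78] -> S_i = Random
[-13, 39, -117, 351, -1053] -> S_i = -13*-3^i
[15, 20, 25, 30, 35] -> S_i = 15 + 5*i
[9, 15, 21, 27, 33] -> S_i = 9 + 6*i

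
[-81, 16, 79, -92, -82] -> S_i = Random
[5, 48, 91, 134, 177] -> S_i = 5 + 43*i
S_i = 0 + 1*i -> [0, 1, 2, 3, 4]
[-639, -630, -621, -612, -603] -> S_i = -639 + 9*i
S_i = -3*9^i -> [-3, -27, -243, -2187, -19683]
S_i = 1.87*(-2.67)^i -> [1.87, -4.99, 13.33, -35.59, 95.04]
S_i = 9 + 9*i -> [9, 18, 27, 36, 45]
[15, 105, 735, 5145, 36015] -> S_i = 15*7^i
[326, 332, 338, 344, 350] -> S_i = 326 + 6*i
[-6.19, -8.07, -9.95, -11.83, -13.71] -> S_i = -6.19 + -1.88*i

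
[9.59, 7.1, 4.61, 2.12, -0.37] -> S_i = 9.59 + -2.49*i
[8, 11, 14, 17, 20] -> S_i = 8 + 3*i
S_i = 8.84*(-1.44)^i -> [8.84, -12.73, 18.33, -26.4, 38.01]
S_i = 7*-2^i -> [7, -14, 28, -56, 112]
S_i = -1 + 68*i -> [-1, 67, 135, 203, 271]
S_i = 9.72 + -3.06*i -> [9.72, 6.66, 3.6, 0.54, -2.52]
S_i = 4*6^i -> [4, 24, 144, 864, 5184]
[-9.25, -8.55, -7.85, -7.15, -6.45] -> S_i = -9.25 + 0.70*i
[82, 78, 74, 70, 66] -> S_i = 82 + -4*i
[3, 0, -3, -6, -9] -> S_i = 3 + -3*i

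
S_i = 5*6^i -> [5, 30, 180, 1080, 6480]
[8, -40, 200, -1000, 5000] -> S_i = 8*-5^i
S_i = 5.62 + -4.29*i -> [5.62, 1.33, -2.96, -7.25, -11.54]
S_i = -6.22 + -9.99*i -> [-6.22, -16.21, -26.2, -36.19, -46.18]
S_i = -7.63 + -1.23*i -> [-7.63, -8.86, -10.09, -11.32, -12.55]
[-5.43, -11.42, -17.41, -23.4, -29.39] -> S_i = -5.43 + -5.99*i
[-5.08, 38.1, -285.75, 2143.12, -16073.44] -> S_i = -5.08*(-7.50)^i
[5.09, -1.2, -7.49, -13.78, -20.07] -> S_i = 5.09 + -6.29*i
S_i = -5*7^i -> [-5, -35, -245, -1715, -12005]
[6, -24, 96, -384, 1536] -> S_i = 6*-4^i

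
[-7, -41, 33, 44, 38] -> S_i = Random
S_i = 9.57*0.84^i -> [9.57, 8.04, 6.75, 5.67, 4.76]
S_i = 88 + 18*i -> [88, 106, 124, 142, 160]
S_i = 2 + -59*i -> [2, -57, -116, -175, -234]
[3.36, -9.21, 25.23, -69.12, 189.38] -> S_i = 3.36*(-2.74)^i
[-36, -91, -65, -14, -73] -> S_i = Random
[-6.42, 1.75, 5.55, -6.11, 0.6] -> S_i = Random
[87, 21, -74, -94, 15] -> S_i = Random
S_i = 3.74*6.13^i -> [3.74, 22.93, 140.54, 861.5, 5280.97]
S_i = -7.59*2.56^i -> [-7.59, -19.43, -49.74, -127.34, -325.99]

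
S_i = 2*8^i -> [2, 16, 128, 1024, 8192]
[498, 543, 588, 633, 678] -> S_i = 498 + 45*i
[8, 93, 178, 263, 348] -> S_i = 8 + 85*i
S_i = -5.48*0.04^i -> [-5.48, -0.22, -0.01, -0.0, -0.0]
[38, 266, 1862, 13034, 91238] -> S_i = 38*7^i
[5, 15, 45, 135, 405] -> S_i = 5*3^i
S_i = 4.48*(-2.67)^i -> [4.48, -11.96, 31.94, -85.27, 227.68]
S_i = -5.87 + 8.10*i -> [-5.87, 2.23, 10.33, 18.43, 26.53]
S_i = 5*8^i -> [5, 40, 320, 2560, 20480]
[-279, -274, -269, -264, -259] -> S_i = -279 + 5*i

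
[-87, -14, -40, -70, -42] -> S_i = Random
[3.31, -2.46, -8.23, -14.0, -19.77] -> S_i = 3.31 + -5.77*i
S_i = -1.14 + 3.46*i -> [-1.14, 2.32, 5.78, 9.24, 12.7]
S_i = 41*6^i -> [41, 246, 1476, 8856, 53136]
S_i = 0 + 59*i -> [0, 59, 118, 177, 236]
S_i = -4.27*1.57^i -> [-4.27, -6.7, -10.53, -16.52, -25.94]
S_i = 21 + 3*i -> [21, 24, 27, 30, 33]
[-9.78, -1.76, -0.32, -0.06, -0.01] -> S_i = -9.78*0.18^i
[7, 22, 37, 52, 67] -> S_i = 7 + 15*i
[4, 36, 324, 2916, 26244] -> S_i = 4*9^i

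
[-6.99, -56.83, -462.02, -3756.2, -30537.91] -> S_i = -6.99*8.13^i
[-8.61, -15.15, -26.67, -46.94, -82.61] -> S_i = -8.61*1.76^i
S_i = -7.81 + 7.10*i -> [-7.81, -0.71, 6.39, 13.49, 20.59]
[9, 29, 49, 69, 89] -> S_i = 9 + 20*i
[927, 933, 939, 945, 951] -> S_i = 927 + 6*i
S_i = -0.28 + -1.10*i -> [-0.28, -1.38, -2.48, -3.58, -4.68]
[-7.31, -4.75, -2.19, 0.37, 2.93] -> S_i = -7.31 + 2.56*i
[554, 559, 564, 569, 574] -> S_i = 554 + 5*i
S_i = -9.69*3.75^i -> [-9.69, -36.34, -136.27, -511.0, -1916.24]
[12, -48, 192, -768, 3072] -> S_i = 12*-4^i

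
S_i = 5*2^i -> [5, 10, 20, 40, 80]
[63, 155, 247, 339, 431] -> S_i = 63 + 92*i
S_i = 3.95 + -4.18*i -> [3.95, -0.23, -4.41, -8.59, -12.77]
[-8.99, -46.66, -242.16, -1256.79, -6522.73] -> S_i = -8.99*5.19^i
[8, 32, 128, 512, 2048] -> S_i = 8*4^i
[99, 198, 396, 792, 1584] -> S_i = 99*2^i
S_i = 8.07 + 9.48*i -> [8.07, 17.55, 27.03, 36.51, 45.99]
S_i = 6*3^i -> [6, 18, 54, 162, 486]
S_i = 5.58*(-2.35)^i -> [5.58, -13.11, 30.82, -72.42, 170.18]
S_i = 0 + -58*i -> [0, -58, -116, -174, -232]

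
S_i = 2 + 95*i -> [2, 97, 192, 287, 382]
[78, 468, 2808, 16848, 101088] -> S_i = 78*6^i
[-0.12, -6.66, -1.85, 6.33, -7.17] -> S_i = Random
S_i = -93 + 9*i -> [-93, -84, -75, -66, -57]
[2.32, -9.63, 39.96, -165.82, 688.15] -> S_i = 2.32*(-4.15)^i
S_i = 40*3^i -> [40, 120, 360, 1080, 3240]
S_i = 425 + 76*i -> [425, 501, 577, 653, 729]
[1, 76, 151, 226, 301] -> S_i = 1 + 75*i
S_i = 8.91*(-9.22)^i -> [8.91, -82.15, 757.42, -6983.46, 64387.47]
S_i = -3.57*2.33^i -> [-3.57, -8.32, -19.38, -45.16, -105.22]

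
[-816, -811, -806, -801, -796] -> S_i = -816 + 5*i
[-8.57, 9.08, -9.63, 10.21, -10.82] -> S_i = -8.57*(-1.06)^i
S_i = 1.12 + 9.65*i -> [1.12, 10.77, 20.42, 30.07, 39.72]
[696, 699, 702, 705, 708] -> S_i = 696 + 3*i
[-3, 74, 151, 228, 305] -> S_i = -3 + 77*i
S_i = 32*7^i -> [32, 224, 1568, 10976, 76832]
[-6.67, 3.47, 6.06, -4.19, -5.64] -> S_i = Random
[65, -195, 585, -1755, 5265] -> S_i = 65*-3^i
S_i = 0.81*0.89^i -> [0.81, 0.72, 0.64, 0.57, 0.51]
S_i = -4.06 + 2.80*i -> [-4.06, -1.26, 1.54, 4.34, 7.14]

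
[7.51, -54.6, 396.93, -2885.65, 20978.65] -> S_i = 7.51*(-7.27)^i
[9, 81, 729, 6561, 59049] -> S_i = 9*9^i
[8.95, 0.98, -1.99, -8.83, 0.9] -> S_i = Random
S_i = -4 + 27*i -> [-4, 23, 50, 77, 104]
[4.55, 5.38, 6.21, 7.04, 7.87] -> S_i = 4.55 + 0.83*i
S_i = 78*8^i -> [78, 624, 4992, 39936, 319488]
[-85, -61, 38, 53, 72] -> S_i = Random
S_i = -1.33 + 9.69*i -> [-1.33, 8.36, 18.05, 27.74, 37.43]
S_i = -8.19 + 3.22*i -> [-8.19, -4.97, -1.75, 1.47, 4.69]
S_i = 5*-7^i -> [5, -35, 245, -1715, 12005]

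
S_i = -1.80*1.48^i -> [-1.8, -2.66, -3.94, -5.84, -8.64]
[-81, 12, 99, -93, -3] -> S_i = Random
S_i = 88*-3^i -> [88, -264, 792, -2376, 7128]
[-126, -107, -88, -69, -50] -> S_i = -126 + 19*i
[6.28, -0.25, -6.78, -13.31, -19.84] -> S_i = 6.28 + -6.53*i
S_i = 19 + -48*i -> [19, -29, -77, -125, -173]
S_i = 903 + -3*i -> [903, 900, 897, 894, 891]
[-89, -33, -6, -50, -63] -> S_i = Random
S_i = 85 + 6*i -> [85, 91, 97, 103, 109]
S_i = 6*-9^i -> [6, -54, 486, -4374, 39366]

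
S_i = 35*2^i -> [35, 70, 140, 280, 560]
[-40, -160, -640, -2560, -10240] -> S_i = -40*4^i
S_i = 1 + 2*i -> [1, 3, 5, 7, 9]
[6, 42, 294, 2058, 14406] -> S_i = 6*7^i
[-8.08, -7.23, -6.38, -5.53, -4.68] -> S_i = -8.08 + 0.85*i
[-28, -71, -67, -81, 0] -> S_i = Random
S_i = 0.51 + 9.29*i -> [0.51, 9.8, 19.09, 28.38, 37.67]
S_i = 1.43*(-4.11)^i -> [1.43, -5.88, 24.16, -99.28, 408.04]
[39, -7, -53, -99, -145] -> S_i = 39 + -46*i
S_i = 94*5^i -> [94, 470, 2350, 11750, 58750]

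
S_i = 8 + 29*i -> [8, 37, 66, 95, 124]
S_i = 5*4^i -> [5, 20, 80, 320, 1280]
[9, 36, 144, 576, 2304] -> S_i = 9*4^i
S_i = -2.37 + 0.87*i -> [-2.37, -1.5, -0.63, 0.24, 1.11]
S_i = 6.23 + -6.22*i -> [6.23, 0.01, -6.21, -12.43, -18.65]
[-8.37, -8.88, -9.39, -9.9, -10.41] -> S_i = -8.37 + -0.51*i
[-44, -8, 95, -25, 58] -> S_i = Random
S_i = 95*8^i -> [95, 760, 6080, 48640, 389120]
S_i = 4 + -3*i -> [4, 1, -2, -5, -8]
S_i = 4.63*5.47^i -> [4.63, 25.33, 138.53, 757.78, 4145.05]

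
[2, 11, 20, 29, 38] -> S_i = 2 + 9*i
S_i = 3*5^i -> [3, 15, 75, 375, 1875]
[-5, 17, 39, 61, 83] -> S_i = -5 + 22*i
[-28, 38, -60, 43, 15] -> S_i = Random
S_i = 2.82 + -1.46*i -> [2.82, 1.36, -0.1, -1.56, -3.02]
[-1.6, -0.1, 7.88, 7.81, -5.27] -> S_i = Random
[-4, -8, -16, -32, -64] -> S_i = -4*2^i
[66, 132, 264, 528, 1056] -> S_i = 66*2^i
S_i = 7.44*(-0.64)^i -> [7.44, -4.76, 3.05, -1.95, 1.25]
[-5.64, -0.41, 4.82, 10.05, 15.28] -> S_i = -5.64 + 5.23*i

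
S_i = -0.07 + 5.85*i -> [-0.07, 5.78, 11.63, 17.48, 23.33]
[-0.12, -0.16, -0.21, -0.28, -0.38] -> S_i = -0.12*1.33^i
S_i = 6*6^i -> [6, 36, 216, 1296, 7776]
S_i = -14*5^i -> [-14, -70, -350, -1750, -8750]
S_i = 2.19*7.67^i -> [2.19, 16.8, 128.84, 988.17, 7579.24]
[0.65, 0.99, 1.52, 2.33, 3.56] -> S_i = 0.65*1.53^i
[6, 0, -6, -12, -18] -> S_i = 6 + -6*i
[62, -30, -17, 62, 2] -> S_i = Random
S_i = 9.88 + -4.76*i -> [9.88, 5.12, 0.36, -4.4, -9.16]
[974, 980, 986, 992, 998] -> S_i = 974 + 6*i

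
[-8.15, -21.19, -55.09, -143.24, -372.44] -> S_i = -8.15*2.60^i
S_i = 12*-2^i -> [12, -24, 48, -96, 192]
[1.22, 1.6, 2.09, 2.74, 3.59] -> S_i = 1.22*1.31^i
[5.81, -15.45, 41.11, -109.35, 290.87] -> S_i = 5.81*(-2.66)^i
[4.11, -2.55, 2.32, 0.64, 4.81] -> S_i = Random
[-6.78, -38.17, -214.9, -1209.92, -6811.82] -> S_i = -6.78*5.63^i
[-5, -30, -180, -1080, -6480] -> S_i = -5*6^i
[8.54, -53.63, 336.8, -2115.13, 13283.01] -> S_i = 8.54*(-6.28)^i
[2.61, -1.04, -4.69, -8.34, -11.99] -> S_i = 2.61 + -3.65*i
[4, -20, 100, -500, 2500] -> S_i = 4*-5^i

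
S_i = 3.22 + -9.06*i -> [3.22, -5.84, -14.9, -23.96, -33.02]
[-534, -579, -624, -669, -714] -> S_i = -534 + -45*i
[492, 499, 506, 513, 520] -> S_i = 492 + 7*i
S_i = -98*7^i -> [-98, -686, -4802, -33614, -235298]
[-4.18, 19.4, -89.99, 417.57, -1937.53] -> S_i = -4.18*(-4.64)^i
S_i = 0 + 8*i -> [0, 8, 16, 24, 32]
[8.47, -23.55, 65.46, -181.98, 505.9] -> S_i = 8.47*(-2.78)^i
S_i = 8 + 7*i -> [8, 15, 22, 29, 36]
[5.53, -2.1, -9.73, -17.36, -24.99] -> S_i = 5.53 + -7.63*i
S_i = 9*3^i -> [9, 27, 81, 243, 729]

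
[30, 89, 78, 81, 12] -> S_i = Random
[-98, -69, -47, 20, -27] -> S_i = Random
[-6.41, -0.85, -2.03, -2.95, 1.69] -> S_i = Random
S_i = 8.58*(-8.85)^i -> [8.58, -75.93, 672.01, -5947.26, 52633.27]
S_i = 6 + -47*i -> [6, -41, -88, -135, -182]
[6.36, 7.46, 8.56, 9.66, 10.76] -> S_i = 6.36 + 1.10*i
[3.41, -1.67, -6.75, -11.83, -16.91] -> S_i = 3.41 + -5.08*i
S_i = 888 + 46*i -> [888, 934, 980, 1026, 1072]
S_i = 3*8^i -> [3, 24, 192, 1536, 12288]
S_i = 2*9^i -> [2, 18, 162, 1458, 13122]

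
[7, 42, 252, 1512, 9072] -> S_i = 7*6^i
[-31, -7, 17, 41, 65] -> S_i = -31 + 24*i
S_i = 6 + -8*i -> [6, -2, -10, -18, -26]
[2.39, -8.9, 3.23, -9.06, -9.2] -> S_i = Random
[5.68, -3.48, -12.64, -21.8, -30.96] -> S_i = 5.68 + -9.16*i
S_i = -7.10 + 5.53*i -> [-7.1, -1.57, 3.96, 9.49, 15.02]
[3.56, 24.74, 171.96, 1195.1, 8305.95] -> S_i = 3.56*6.95^i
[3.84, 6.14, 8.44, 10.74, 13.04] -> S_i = 3.84 + 2.30*i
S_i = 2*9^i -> [2, 18, 162, 1458, 13122]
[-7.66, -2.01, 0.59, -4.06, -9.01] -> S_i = Random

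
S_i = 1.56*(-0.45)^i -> [1.56, -0.7, 0.32, -0.14, 0.06]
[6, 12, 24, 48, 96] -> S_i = 6*2^i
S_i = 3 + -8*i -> [3, -5, -13, -21, -29]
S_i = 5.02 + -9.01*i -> [5.02, -3.99, -13.0, -22.01, -31.02]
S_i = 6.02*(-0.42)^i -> [6.02, -2.53, 1.06, -0.45, 0.19]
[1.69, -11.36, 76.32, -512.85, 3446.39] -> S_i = 1.69*(-6.72)^i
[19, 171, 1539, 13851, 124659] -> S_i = 19*9^i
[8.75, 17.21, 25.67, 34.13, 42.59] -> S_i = 8.75 + 8.46*i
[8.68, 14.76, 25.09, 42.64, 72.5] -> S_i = 8.68*1.70^i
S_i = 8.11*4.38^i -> [8.11, 35.52, 155.59, 681.46, 2984.81]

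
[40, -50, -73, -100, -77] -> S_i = Random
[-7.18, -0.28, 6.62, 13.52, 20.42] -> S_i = -7.18 + 6.90*i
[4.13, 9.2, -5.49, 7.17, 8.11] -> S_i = Random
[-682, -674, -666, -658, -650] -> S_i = -682 + 8*i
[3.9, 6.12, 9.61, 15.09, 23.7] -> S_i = 3.90*1.57^i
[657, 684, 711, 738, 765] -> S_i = 657 + 27*i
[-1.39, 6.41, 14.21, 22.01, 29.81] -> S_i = -1.39 + 7.80*i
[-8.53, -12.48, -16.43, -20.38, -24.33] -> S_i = -8.53 + -3.95*i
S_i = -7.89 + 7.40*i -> [-7.89, -0.49, 6.91, 14.31, 21.71]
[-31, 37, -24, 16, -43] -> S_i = Random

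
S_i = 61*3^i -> [61, 183, 549, 1647, 4941]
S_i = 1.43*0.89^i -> [1.43, 1.27, 1.13, 1.01, 0.9]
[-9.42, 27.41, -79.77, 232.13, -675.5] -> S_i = -9.42*(-2.91)^i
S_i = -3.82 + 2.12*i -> [-3.82, -1.7, 0.42, 2.54, 4.66]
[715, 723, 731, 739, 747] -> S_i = 715 + 8*i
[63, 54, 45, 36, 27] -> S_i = 63 + -9*i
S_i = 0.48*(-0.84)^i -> [0.48, -0.4, 0.34, -0.28, 0.24]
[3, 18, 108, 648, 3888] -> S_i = 3*6^i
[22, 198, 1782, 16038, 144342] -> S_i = 22*9^i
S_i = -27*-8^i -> [-27, 216, -1728, 13824, -110592]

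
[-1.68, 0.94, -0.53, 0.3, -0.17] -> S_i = -1.68*(-0.56)^i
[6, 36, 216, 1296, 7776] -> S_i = 6*6^i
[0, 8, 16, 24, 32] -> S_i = 0 + 8*i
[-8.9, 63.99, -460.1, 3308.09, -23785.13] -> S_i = -8.90*(-7.19)^i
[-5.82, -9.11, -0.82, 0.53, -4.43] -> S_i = Random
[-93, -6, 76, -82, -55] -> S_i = Random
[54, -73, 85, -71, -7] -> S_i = Random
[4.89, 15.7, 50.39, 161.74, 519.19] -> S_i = 4.89*3.21^i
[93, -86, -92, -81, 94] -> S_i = Random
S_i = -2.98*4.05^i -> [-2.98, -12.07, -48.88, -197.96, -801.75]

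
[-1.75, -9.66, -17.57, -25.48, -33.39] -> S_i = -1.75 + -7.91*i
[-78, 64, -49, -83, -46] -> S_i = Random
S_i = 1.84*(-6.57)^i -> [1.84, -12.09, 79.42, -521.81, 3428.3]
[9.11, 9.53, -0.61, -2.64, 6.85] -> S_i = Random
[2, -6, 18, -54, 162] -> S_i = 2*-3^i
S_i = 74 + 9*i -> [74, 83, 92, 101, 110]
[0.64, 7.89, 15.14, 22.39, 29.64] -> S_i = 0.64 + 7.25*i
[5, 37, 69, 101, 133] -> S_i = 5 + 32*i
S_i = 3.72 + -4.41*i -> [3.72, -0.69, -5.1, -9.51, -13.92]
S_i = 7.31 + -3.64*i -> [7.31, 3.67, 0.03, -3.61, -7.25]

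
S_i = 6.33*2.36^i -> [6.33, 14.94, 35.26, 83.2, 196.36]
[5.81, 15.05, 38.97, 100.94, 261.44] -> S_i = 5.81*2.59^i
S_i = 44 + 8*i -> [44, 52, 60, 68, 76]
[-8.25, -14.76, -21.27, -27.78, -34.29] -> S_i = -8.25 + -6.51*i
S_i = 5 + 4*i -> [5, 9, 13, 17, 21]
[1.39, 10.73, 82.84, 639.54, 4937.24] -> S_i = 1.39*7.72^i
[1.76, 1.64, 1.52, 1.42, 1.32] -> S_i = 1.76*0.93^i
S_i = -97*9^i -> [-97, -873, -7857, -70713, -636417]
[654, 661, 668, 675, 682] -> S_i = 654 + 7*i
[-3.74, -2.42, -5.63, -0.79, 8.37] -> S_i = Random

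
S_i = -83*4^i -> [-83, -332, -1328, -5312, -21248]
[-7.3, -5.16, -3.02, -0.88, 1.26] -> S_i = -7.30 + 2.14*i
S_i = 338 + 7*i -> [338, 345, 352, 359, 366]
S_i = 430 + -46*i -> [430, 384, 338, 292, 246]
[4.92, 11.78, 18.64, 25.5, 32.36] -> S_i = 4.92 + 6.86*i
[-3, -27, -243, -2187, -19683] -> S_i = -3*9^i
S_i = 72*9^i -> [72, 648, 5832, 52488, 472392]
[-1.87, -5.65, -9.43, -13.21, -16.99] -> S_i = -1.87 + -3.78*i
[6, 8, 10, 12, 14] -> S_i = 6 + 2*i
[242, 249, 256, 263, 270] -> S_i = 242 + 7*i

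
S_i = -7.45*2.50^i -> [-7.45, -18.62, -46.56, -116.41, -291.02]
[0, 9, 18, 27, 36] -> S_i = 0 + 9*i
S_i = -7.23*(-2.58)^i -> [-7.23, 18.65, -48.13, 124.16, -320.34]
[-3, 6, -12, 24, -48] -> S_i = -3*-2^i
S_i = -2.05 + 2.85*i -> [-2.05, 0.8, 3.65, 6.5, 9.35]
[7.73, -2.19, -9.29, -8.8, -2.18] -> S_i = Random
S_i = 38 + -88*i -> [38, -50, -138, -226, -314]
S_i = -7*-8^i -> [-7, 56, -448, 3584, -28672]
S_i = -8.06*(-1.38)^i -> [-8.06, 11.12, -15.35, 21.18, -29.23]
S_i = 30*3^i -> [30, 90, 270, 810, 2430]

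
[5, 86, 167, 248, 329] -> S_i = 5 + 81*i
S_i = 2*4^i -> [2, 8, 32, 128, 512]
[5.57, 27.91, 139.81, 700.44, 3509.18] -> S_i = 5.57*5.01^i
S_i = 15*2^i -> [15, 30, 60, 120, 240]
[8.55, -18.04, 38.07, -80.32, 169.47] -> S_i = 8.55*(-2.11)^i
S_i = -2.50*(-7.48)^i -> [-2.5, 18.7, -139.88, 1046.27, -7826.12]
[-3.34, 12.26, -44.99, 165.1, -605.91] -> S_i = -3.34*(-3.67)^i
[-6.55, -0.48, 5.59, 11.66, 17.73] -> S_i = -6.55 + 6.07*i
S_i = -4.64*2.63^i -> [-4.64, -12.2, -32.09, -84.41, -221.99]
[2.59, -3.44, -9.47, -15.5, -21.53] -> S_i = 2.59 + -6.03*i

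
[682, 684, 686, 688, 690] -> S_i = 682 + 2*i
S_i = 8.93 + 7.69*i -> [8.93, 16.62, 24.31, 32.0, 39.69]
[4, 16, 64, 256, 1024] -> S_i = 4*4^i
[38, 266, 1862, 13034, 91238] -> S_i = 38*7^i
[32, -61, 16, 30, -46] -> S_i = Random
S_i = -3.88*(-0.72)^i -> [-3.88, 2.79, -2.01, 1.45, -1.04]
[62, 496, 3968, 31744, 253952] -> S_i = 62*8^i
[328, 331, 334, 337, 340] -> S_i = 328 + 3*i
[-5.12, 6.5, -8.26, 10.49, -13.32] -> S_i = -5.12*(-1.27)^i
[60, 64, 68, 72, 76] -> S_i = 60 + 4*i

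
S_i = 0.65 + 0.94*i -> [0.65, 1.59, 2.53, 3.47, 4.41]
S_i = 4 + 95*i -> [4, 99, 194, 289, 384]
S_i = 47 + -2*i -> [47, 45, 43, 41, 39]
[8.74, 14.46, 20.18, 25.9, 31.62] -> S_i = 8.74 + 5.72*i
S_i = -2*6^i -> [-2, -12, -72, -432, -2592]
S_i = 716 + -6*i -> [716, 710, 704, 698, 692]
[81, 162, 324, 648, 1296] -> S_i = 81*2^i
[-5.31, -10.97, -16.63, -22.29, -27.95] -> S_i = -5.31 + -5.66*i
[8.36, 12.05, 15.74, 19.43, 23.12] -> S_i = 8.36 + 3.69*i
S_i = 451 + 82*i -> [451, 533, 615, 697, 779]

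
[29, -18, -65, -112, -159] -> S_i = 29 + -47*i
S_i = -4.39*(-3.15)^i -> [-4.39, 13.83, -43.56, 137.21, -432.22]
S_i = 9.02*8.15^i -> [9.02, 73.51, 599.13, 4882.92, 39795.78]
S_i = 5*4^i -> [5, 20, 80, 320, 1280]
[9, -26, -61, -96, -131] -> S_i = 9 + -35*i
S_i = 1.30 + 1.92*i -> [1.3, 3.22, 5.14, 7.06, 8.98]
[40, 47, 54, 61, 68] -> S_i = 40 + 7*i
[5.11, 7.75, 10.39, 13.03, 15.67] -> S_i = 5.11 + 2.64*i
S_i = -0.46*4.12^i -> [-0.46, -1.9, -7.81, -32.17, -132.54]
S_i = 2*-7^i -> [2, -14, 98, -686, 4802]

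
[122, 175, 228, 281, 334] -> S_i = 122 + 53*i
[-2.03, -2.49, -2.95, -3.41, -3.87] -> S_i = -2.03 + -0.46*i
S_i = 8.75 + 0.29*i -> [8.75, 9.04, 9.33, 9.62, 9.91]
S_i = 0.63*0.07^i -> [0.63, 0.04, 0.0, 0.0, 0.0]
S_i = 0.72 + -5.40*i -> [0.72, -4.68, -10.08, -15.48, -20.88]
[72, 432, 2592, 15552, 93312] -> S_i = 72*6^i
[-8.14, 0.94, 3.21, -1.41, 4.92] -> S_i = Random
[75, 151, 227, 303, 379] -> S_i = 75 + 76*i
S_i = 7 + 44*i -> [7, 51, 95, 139, 183]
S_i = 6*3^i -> [6, 18, 54, 162, 486]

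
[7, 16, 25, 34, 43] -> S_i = 7 + 9*i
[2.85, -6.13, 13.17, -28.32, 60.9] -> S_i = 2.85*(-2.15)^i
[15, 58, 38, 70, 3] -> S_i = Random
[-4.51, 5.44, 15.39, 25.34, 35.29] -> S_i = -4.51 + 9.95*i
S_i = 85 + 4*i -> [85, 89, 93, 97, 101]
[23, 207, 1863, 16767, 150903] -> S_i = 23*9^i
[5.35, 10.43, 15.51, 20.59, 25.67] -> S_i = 5.35 + 5.08*i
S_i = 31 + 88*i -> [31, 119, 207, 295, 383]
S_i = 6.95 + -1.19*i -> [6.95, 5.76, 4.57, 3.38, 2.19]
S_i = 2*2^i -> [2, 4, 8, 16, 32]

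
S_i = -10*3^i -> [-10, -30, -90, -270, -810]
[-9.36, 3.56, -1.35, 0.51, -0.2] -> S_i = -9.36*(-0.38)^i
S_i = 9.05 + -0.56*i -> [9.05, 8.49, 7.93, 7.37, 6.81]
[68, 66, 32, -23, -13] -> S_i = Random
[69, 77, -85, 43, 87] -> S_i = Random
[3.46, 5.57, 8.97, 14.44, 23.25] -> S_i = 3.46*1.61^i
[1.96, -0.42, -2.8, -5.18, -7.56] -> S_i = 1.96 + -2.38*i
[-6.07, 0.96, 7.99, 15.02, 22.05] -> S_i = -6.07 + 7.03*i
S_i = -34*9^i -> [-34, -306, -2754, -24786, -223074]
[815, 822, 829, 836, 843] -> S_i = 815 + 7*i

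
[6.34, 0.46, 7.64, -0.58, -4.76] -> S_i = Random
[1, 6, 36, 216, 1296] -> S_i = 1*6^i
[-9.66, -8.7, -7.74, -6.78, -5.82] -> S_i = -9.66 + 0.96*i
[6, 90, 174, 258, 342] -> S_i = 6 + 84*i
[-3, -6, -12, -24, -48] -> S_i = -3*2^i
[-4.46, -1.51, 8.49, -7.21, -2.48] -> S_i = Random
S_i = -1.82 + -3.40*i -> [-1.82, -5.22, -8.62, -12.02, -15.42]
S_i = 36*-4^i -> [36, -144, 576, -2304, 9216]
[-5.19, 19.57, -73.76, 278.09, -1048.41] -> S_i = -5.19*(-3.77)^i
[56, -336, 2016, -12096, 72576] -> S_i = 56*-6^i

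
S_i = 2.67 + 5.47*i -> [2.67, 8.14, 13.61, 19.08, 24.55]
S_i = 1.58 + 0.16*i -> [1.58, 1.74, 1.9, 2.06, 2.22]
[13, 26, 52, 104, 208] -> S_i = 13*2^i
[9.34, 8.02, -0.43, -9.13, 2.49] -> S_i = Random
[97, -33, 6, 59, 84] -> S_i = Random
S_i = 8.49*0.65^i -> [8.49, 5.52, 3.59, 2.33, 1.52]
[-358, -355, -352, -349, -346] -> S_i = -358 + 3*i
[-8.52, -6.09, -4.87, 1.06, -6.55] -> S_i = Random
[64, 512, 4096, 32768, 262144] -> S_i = 64*8^i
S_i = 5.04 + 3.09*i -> [5.04, 8.13, 11.22, 14.31, 17.4]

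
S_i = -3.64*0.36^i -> [-3.64, -1.31, -0.47, -0.17, -0.06]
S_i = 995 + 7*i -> [995, 1002, 1009, 1016, 1023]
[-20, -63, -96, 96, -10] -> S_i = Random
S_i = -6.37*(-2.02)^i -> [-6.37, 12.87, -25.99, 52.5, -106.06]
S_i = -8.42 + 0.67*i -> [-8.42, -7.75, -7.08, -6.41, -5.74]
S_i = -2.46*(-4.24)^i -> [-2.46, 10.43, -44.22, 187.51, -795.06]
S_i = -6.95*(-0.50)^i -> [-6.95, 3.48, -1.74, 0.87, -0.43]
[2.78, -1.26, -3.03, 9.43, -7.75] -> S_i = Random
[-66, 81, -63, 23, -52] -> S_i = Random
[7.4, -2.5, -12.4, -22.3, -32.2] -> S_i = 7.40 + -9.90*i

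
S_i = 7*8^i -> [7, 56, 448, 3584, 28672]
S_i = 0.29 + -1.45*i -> [0.29, -1.16, -2.61, -4.06, -5.51]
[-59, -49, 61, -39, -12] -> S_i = Random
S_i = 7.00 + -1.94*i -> [7.0, 5.06, 3.12, 1.18, -0.76]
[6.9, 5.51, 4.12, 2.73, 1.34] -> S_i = 6.90 + -1.39*i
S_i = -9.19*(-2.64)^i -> [-9.19, 24.26, -64.05, 169.09, -446.41]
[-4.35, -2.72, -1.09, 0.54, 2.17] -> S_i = -4.35 + 1.63*i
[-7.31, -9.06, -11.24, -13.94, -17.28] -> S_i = -7.31*1.24^i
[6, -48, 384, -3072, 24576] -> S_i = 6*-8^i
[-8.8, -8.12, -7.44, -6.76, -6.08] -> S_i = -8.80 + 0.68*i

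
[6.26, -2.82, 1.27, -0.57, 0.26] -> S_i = 6.26*(-0.45)^i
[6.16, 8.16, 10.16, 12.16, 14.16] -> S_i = 6.16 + 2.00*i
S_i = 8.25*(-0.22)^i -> [8.25, -1.82, 0.4, -0.09, 0.02]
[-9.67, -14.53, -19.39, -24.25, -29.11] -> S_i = -9.67 + -4.86*i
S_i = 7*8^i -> [7, 56, 448, 3584, 28672]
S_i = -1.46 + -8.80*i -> [-1.46, -10.26, -19.06, -27.86, -36.66]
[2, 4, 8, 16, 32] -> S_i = 2*2^i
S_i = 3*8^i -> [3, 24, 192, 1536, 12288]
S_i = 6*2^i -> [6, 12, 24, 48, 96]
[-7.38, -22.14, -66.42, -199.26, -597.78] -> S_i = -7.38*3.00^i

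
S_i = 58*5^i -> [58, 290, 1450, 7250, 36250]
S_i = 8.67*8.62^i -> [8.67, 74.74, 644.22, 5553.17, 47868.32]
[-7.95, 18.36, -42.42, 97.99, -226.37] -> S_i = -7.95*(-2.31)^i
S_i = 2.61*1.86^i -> [2.61, 4.85, 9.03, 16.79, 31.24]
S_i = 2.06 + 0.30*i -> [2.06, 2.36, 2.66, 2.96, 3.26]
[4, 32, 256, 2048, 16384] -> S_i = 4*8^i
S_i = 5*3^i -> [5, 15, 45, 135, 405]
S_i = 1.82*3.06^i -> [1.82, 5.57, 17.04, 52.15, 159.57]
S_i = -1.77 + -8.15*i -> [-1.77, -9.92, -18.07, -26.22, -34.37]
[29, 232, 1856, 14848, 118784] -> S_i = 29*8^i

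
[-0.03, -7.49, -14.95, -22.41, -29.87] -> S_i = -0.03 + -7.46*i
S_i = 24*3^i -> [24, 72, 216, 648, 1944]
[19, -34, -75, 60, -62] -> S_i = Random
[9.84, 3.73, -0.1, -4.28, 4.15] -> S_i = Random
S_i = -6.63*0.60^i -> [-6.63, -3.98, -2.39, -1.43, -0.86]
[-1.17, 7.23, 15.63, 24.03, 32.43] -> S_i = -1.17 + 8.40*i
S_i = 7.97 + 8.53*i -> [7.97, 16.5, 25.03, 33.56, 42.09]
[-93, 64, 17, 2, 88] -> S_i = Random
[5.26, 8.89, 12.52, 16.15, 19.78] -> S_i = 5.26 + 3.63*i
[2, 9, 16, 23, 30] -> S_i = 2 + 7*i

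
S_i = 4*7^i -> [4, 28, 196, 1372, 9604]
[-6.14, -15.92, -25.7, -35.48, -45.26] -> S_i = -6.14 + -9.78*i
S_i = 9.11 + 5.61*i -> [9.11, 14.72, 20.33, 25.94, 31.55]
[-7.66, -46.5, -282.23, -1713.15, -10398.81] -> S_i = -7.66*6.07^i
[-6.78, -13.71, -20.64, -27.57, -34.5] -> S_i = -6.78 + -6.93*i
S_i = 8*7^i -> [8, 56, 392, 2744, 19208]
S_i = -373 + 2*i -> [-373, -371, -369, -367, -365]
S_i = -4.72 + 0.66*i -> [-4.72, -4.06, -3.4, -2.74, -2.08]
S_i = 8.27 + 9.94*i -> [8.27, 18.21, 28.15, 38.09, 48.03]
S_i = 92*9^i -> [92, 828, 7452, 67068, 603612]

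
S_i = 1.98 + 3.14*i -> [1.98, 5.12, 8.26, 11.4, 14.54]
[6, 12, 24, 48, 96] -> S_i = 6*2^i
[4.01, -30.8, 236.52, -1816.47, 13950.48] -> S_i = 4.01*(-7.68)^i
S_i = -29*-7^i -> [-29, 203, -1421, 9947, -69629]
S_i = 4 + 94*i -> [4, 98, 192, 286, 380]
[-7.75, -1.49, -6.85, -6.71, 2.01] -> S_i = Random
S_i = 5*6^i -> [5, 30, 180, 1080, 6480]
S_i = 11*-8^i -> [11, -88, 704, -5632, 45056]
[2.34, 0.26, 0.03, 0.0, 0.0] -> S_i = 2.34*0.11^i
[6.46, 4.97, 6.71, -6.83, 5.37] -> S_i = Random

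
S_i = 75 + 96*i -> [75, 171, 267, 363, 459]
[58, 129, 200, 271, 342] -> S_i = 58 + 71*i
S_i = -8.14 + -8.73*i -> [-8.14, -16.87, -25.6, -34.33, -43.06]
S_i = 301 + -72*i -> [301, 229, 157, 85, 13]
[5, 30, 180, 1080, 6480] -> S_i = 5*6^i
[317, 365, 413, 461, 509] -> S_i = 317 + 48*i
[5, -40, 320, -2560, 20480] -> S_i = 5*-8^i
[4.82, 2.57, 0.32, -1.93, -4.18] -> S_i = 4.82 + -2.25*i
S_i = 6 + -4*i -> [6, 2, -2, -6, -10]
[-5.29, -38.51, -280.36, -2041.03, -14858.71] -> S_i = -5.29*7.28^i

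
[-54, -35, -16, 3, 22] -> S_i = -54 + 19*i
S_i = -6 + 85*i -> [-6, 79, 164, 249, 334]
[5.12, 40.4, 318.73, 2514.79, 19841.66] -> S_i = 5.12*7.89^i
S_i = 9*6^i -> [9, 54, 324, 1944, 11664]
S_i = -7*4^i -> [-7, -28, -112, -448, -1792]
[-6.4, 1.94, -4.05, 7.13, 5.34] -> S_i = Random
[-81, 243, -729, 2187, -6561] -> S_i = -81*-3^i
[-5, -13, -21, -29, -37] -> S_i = -5 + -8*i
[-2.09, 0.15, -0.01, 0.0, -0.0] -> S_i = -2.09*(-0.07)^i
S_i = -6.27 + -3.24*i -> [-6.27, -9.51, -12.75, -15.99, -19.23]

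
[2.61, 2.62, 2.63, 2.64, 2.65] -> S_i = 2.61 + 0.01*i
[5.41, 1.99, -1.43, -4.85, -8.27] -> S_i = 5.41 + -3.42*i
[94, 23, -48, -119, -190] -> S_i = 94 + -71*i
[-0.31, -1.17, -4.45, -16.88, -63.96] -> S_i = -0.31*3.79^i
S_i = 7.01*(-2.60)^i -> [7.01, -18.23, 47.39, -123.21, 320.34]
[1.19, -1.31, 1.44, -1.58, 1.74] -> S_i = 1.19*(-1.10)^i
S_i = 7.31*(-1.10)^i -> [7.31, -8.04, 8.85, -9.73, 10.7]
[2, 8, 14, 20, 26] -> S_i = 2 + 6*i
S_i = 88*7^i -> [88, 616, 4312, 30184, 211288]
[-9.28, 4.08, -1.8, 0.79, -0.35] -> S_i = -9.28*(-0.44)^i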